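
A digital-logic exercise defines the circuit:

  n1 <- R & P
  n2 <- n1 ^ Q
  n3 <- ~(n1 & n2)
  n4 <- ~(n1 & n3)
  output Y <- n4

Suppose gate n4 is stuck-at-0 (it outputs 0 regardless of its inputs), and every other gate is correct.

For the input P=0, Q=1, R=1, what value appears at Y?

0

Propagate with n4 forced: n1=0, n2=1, n3=1, n4=0 [stuck-at-0].
So Y = 0. (Without the fault it would be 1.)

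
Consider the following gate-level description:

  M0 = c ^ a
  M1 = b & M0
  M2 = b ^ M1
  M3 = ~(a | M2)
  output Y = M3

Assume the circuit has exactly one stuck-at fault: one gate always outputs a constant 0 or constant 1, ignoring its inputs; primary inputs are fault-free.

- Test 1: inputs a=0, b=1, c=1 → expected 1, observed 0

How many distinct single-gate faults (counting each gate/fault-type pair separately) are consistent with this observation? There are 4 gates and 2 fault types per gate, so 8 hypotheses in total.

Fault-free: M0=1, M1=1, M2=0, M3=1 → 1. Observed 0.
  M0 stuck-at-0: output 0 ✓
  M0 stuck-at-1: output 1 ✗
  M1 stuck-at-0: output 0 ✓
  M1 stuck-at-1: output 1 ✗
  M2 stuck-at-0: output 1 ✗
  M2 stuck-at-1: output 0 ✓
  M3 stuck-at-0: output 0 ✓
  M3 stuck-at-1: output 1 ✗
Consistent faults: {M0 stuck-at-0, M1 stuck-at-0, M2 stuck-at-1, M3 stuck-at-0} — 4 in all.

4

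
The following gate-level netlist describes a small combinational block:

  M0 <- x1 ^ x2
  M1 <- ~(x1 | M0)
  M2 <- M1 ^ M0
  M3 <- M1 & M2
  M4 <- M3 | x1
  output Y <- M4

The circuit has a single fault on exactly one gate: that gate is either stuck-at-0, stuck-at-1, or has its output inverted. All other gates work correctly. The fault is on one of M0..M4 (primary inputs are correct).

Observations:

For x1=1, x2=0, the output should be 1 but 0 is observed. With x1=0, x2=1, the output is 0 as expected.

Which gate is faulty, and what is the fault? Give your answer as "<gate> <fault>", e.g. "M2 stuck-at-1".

M4 stuck-at-0

Fault-free values for test 1 (x1=1, x2=0): M0=1, M1=0, M2=1, M3=0, M4=1, giving Y=1. Observed 0.
Test 1: faults giving observed 0 are {M4 stuck-at-0, M4 inverted output}.
Test 2 (x1=0, x2=1): fault-free M0=1, M1=0, M2=1, M3=0, M4=0 → 0; observed 0. Eliminates M4 inverted output.
Only M4 stuck-at-0 is consistent with every test.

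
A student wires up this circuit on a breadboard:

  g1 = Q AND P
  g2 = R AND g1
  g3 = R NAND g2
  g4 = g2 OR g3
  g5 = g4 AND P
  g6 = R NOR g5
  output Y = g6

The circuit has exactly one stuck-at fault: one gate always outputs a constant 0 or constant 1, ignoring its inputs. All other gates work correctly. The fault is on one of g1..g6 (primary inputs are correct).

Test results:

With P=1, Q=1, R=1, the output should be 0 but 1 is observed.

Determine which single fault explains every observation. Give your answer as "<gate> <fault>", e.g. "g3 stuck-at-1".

g6 stuck-at-1

Fault-free values for test 1 (P=1, Q=1, R=1): g1=1, g2=1, g3=0, g4=1, g5=1, g6=0, giving Y=0. Observed 1.
Test 1: faults giving observed 1 are {g6 stuck-at-1}.
Only g6 stuck-at-1 is consistent with every test.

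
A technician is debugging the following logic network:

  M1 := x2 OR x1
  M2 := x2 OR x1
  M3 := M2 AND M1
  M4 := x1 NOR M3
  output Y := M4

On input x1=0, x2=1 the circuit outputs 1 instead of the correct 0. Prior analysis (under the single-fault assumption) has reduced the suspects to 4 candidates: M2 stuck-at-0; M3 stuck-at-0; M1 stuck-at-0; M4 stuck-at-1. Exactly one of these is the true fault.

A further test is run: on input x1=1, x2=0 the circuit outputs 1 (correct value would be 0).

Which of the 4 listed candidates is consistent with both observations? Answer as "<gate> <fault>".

Evaluate each candidate on input x1=1, x2=0:
  M2 stuck-at-0: M1=1, M2=0 [stuck-at-0], M3=0, M4=0 → 0 — eliminated
  M3 stuck-at-0: M1=1, M2=1, M3=0 [stuck-at-0], M4=0 → 0 — eliminated
  M1 stuck-at-0: M1=0 [stuck-at-0], M2=1, M3=0, M4=0 → 0 — eliminated
  M4 stuck-at-1: M1=1, M2=1, M3=1, M4=1 [stuck-at-1] → 1 — matches
Only M4 stuck-at-1 reproduces the observed 1.

M4 stuck-at-1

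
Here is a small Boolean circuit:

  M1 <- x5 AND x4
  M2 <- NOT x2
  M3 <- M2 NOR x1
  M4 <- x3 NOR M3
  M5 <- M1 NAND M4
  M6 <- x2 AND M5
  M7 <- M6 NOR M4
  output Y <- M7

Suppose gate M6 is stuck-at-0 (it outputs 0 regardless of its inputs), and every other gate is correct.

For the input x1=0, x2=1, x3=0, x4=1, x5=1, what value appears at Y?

1

Propagate with M6 forced: M1=1, M2=0, M3=1, M4=0, M5=1, M6=0 [stuck-at-0], M7=1.
So Y = 1. (Without the fault it would be 0.)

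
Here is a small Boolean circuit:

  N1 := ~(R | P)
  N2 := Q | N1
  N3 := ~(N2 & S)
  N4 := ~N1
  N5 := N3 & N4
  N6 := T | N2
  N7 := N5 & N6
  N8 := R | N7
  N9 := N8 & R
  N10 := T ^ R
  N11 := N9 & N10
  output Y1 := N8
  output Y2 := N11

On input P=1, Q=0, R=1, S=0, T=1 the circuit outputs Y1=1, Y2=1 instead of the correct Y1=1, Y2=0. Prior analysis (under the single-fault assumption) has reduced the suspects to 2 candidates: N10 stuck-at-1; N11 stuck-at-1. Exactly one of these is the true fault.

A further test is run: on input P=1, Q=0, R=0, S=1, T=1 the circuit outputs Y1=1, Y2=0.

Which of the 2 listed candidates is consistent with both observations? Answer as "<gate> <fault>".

Evaluate each candidate on input P=1, Q=0, R=0, S=1, T=1:
  N10 stuck-at-1: N1=0, N2=0, N3=1, N4=1, N5=1, N6=1, N7=1, N8=1, N9=0, N10=1 [stuck-at-1], N11=0 → Y1=1, Y2=0 — matches
  N11 stuck-at-1: N1=0, N2=0, N3=1, N4=1, N5=1, N6=1, N7=1, N8=1, N9=0, N10=1, N11=1 [stuck-at-1] → Y1=1, Y2=1 — eliminated
Only N10 stuck-at-1 reproduces the observed Y1=1, Y2=0.

N10 stuck-at-1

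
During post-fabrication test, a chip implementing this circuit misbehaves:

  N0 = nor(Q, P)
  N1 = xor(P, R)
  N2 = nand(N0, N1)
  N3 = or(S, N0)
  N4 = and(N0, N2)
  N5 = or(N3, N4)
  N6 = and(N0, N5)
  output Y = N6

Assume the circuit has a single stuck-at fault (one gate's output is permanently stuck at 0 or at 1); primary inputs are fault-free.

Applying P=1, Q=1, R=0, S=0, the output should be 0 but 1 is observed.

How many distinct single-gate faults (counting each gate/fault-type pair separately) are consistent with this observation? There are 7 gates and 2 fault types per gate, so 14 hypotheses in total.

Fault-free: N0=0, N1=1, N2=1, N3=0, N4=0, N5=0, N6=0 → 0. Observed 1.
  N0 stuck-at-0: output 0 ✗
  N0 stuck-at-1: output 1 ✓
  N1 stuck-at-0: output 0 ✗
  N1 stuck-at-1: output 0 ✗
  N2 stuck-at-0: output 0 ✗
  N2 stuck-at-1: output 0 ✗
  N3 stuck-at-0: output 0 ✗
  N3 stuck-at-1: output 0 ✗
  N4 stuck-at-0: output 0 ✗
  N4 stuck-at-1: output 0 ✗
  N5 stuck-at-0: output 0 ✗
  N5 stuck-at-1: output 0 ✗
  N6 stuck-at-0: output 0 ✗
  N6 stuck-at-1: output 1 ✓
Consistent faults: {N0 stuck-at-1, N6 stuck-at-1} — 2 in all.

2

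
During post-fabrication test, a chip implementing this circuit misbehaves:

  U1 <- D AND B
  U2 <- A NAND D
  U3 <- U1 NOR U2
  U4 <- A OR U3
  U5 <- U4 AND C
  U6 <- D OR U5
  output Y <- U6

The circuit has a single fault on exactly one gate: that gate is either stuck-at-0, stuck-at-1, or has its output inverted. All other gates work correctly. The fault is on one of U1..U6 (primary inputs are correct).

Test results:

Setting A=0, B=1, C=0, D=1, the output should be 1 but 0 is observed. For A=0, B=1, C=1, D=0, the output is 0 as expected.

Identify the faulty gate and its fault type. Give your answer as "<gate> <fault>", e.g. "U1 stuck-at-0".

Fault-free values for test 1 (A=0, B=1, C=0, D=1): U1=1, U2=1, U3=0, U4=0, U5=0, U6=1, giving Y=1. Observed 0.
Test 1: faults giving observed 0 are {U6 stuck-at-0, U6 inverted output}.
Test 2 (A=0, B=1, C=1, D=0): fault-free U1=0, U2=1, U3=0, U4=0, U5=0, U6=0 → 0; observed 0. Eliminates U6 inverted output.
Only U6 stuck-at-0 is consistent with every test.

U6 stuck-at-0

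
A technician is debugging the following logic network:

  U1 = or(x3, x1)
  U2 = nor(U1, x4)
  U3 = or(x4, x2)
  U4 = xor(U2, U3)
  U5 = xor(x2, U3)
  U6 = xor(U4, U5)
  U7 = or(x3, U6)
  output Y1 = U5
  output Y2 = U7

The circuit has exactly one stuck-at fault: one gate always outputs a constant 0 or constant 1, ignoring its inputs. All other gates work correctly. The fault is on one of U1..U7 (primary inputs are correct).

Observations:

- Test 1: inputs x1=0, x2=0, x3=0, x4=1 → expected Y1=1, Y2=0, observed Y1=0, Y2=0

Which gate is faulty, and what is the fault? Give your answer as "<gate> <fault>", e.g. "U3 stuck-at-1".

U3 stuck-at-0

Fault-free values for test 1 (x1=0, x2=0, x3=0, x4=1): U1=0, U2=0, U3=1, U4=1, U5=1, U6=0, U7=0, giving Y1=1, Y2=0. Observed Y1=0, Y2=0.
Test 1: faults giving observed Y1=0, Y2=0 are {U3 stuck-at-0}.
Only U3 stuck-at-0 is consistent with every test.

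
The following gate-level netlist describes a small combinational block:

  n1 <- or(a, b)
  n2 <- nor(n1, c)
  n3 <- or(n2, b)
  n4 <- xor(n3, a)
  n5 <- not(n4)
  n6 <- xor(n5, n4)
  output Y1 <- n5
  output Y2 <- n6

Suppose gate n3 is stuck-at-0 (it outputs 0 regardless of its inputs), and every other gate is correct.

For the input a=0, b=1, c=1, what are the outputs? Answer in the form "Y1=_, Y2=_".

Y1=1, Y2=1

Propagate with n3 forced: n1=1, n2=0, n3=0 [stuck-at-0], n4=0, n5=1, n6=1.
So the outputs are Y1=1, Y2=1. (Without the fault they would be Y1=0, Y2=1.)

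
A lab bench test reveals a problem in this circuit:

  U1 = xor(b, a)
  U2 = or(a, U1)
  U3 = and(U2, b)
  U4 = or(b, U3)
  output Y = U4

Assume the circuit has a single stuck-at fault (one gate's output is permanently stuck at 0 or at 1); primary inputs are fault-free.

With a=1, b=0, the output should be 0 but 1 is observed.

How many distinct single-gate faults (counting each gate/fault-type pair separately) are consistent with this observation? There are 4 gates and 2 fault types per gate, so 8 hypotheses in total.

Fault-free: U1=1, U2=1, U3=0, U4=0 → 0. Observed 1.
  U1 stuck-at-0: output 0 ✗
  U1 stuck-at-1: output 0 ✗
  U2 stuck-at-0: output 0 ✗
  U2 stuck-at-1: output 0 ✗
  U3 stuck-at-0: output 0 ✗
  U3 stuck-at-1: output 1 ✓
  U4 stuck-at-0: output 0 ✗
  U4 stuck-at-1: output 1 ✓
Consistent faults: {U3 stuck-at-1, U4 stuck-at-1} — 2 in all.

2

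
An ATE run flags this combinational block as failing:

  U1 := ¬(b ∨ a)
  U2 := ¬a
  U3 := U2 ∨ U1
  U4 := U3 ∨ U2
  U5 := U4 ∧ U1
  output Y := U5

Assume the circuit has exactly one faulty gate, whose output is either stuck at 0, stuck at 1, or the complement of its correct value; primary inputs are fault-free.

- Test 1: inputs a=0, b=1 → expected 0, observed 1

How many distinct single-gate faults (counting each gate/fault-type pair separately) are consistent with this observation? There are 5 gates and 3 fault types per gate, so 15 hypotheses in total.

Fault-free: U1=0, U2=1, U3=1, U4=1, U5=0 → 0. Observed 1.
  U1: stuck-at-1, inverted output ✓; others ✗
  U2: none of the 3 fault types match ✗
  U3: none of the 3 fault types match ✗
  U4: none of the 3 fault types match ✗
  U5: stuck-at-1, inverted output ✓; others ✗
Consistent faults: {U1 stuck-at-1, U1 inverted output, U5 stuck-at-1, U5 inverted output} — 4 in all.

4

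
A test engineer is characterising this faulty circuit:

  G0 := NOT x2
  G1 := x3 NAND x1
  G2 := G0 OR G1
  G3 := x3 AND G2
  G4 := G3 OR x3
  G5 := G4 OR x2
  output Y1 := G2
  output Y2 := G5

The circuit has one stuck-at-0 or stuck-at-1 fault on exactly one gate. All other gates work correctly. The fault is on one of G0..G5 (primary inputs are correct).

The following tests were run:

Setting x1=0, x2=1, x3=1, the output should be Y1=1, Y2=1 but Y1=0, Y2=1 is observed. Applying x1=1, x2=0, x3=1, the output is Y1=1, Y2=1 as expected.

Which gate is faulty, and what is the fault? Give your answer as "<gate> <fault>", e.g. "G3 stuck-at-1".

Fault-free values for test 1 (x1=0, x2=1, x3=1): G0=0, G1=1, G2=1, G3=1, G4=1, G5=1, giving Y1=1, Y2=1. Observed Y1=0, Y2=1.
Test 1: faults giving observed Y1=0, Y2=1 are {G1 stuck-at-0, G2 stuck-at-0}.
Test 2 (x1=1, x2=0, x3=1): fault-free G0=1, G1=0, G2=1, G3=1, G4=1, G5=1 → Y1=1, Y2=1; observed Y1=1, Y2=1. Eliminates G2 stuck-at-0.
Only G1 stuck-at-0 is consistent with every test.

G1 stuck-at-0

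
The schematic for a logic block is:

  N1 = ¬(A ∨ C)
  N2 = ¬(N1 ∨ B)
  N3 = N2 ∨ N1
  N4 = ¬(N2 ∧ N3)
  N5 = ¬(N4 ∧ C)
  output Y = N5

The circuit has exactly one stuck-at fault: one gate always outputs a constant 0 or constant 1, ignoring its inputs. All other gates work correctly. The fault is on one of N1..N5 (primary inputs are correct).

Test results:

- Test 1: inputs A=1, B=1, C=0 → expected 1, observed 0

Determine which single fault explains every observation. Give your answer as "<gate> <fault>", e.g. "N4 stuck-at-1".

Fault-free values for test 1 (A=1, B=1, C=0): N1=0, N2=0, N3=0, N4=1, N5=1, giving Y=1. Observed 0.
Test 1: faults giving observed 0 are {N5 stuck-at-0}.
Only N5 stuck-at-0 is consistent with every test.

N5 stuck-at-0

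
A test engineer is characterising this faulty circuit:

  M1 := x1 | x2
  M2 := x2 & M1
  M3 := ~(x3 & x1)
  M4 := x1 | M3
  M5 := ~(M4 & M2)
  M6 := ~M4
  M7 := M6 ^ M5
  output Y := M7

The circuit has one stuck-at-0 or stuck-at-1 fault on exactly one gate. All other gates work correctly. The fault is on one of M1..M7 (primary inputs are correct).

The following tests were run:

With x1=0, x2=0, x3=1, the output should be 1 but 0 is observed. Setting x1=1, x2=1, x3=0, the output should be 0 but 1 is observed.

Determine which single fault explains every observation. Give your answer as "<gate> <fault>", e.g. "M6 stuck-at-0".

M6 stuck-at-1

Fault-free values for test 1 (x1=0, x2=0, x3=1): M1=0, M2=0, M3=1, M4=1, M5=1, M6=0, M7=1, giving Y=1. Observed 0.
Test 1: faults giving observed 0 are {M2 stuck-at-1, M3 stuck-at-0, M4 stuck-at-0, M5 stuck-at-0, M6 stuck-at-1, M7 stuck-at-0}.
Test 2 (x1=1, x2=1, x3=0): fault-free M1=1, M2=1, M3=1, M4=1, M5=0, M6=0, M7=0 → 0; observed 1. Eliminates M2 stuck-at-1, M3 stuck-at-0, M4 stuck-at-0, M5 stuck-at-0, M7 stuck-at-0.
Only M6 stuck-at-1 is consistent with every test.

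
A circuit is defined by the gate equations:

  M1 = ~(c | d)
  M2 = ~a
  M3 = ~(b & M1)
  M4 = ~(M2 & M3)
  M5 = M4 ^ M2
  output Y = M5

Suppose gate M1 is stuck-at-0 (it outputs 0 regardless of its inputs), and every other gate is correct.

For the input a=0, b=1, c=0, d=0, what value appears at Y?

Propagate with M1 forced: M1=0 [stuck-at-0], M2=1, M3=1, M4=0, M5=1.
So Y = 1. (Without the fault it would be 0.)

1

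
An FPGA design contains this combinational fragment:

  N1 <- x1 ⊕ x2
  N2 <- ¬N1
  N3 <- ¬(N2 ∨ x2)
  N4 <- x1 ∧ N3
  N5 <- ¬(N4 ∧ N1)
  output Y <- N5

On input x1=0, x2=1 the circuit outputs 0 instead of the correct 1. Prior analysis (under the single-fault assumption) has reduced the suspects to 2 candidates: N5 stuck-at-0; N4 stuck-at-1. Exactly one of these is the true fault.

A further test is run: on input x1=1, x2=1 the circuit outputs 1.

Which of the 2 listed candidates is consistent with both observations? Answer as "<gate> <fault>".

Evaluate each candidate on input x1=1, x2=1:
  N5 stuck-at-0: N1=0, N2=1, N3=0, N4=0, N5=0 [stuck-at-0] → 0 — eliminated
  N4 stuck-at-1: N1=0, N2=1, N3=0, N4=1 [stuck-at-1], N5=1 → 1 — matches
Only N4 stuck-at-1 reproduces the observed 1.

N4 stuck-at-1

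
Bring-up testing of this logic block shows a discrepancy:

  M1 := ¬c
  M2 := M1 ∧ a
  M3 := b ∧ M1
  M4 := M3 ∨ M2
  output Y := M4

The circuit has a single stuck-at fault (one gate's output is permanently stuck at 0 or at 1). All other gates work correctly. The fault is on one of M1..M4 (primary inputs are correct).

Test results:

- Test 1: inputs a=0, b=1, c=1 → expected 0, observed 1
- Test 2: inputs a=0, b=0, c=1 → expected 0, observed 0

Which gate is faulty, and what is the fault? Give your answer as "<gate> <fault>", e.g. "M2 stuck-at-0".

M1 stuck-at-1

Fault-free values for test 1 (a=0, b=1, c=1): M1=0, M2=0, M3=0, M4=0, giving Y=0. Observed 1.
Test 1: faults giving observed 1 are {M1 stuck-at-1, M2 stuck-at-1, M3 stuck-at-1, M4 stuck-at-1}.
Test 2 (a=0, b=0, c=1): fault-free M1=0, M2=0, M3=0, M4=0 → 0; observed 0. Eliminates M2 stuck-at-1, M3 stuck-at-1, M4 stuck-at-1.
Only M1 stuck-at-1 is consistent with every test.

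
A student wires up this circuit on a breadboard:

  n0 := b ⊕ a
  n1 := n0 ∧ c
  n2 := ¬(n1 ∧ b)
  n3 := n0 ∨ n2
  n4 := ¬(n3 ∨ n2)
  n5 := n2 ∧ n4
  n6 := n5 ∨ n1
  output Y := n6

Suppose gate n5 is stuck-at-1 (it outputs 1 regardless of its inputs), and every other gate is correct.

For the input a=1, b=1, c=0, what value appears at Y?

1

Propagate with n5 forced: n0=0, n1=0, n2=1, n3=1, n4=0, n5=1 [stuck-at-1], n6=1.
So Y = 1. (Without the fault it would be 0.)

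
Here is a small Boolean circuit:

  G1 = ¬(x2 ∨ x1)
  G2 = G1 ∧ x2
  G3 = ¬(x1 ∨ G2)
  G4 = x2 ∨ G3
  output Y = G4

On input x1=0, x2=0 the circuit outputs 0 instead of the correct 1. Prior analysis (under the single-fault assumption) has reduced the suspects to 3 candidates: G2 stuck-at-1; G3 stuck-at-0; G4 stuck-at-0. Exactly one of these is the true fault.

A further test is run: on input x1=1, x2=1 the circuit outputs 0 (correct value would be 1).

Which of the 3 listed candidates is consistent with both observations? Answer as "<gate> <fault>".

Evaluate each candidate on input x1=1, x2=1:
  G2 stuck-at-1: G1=0, G2=1 [stuck-at-1], G3=0, G4=1 → 1 — eliminated
  G3 stuck-at-0: G1=0, G2=0, G3=0 [stuck-at-0], G4=1 → 1 — eliminated
  G4 stuck-at-0: G1=0, G2=0, G3=0, G4=0 [stuck-at-0] → 0 — matches
Only G4 stuck-at-0 reproduces the observed 0.

G4 stuck-at-0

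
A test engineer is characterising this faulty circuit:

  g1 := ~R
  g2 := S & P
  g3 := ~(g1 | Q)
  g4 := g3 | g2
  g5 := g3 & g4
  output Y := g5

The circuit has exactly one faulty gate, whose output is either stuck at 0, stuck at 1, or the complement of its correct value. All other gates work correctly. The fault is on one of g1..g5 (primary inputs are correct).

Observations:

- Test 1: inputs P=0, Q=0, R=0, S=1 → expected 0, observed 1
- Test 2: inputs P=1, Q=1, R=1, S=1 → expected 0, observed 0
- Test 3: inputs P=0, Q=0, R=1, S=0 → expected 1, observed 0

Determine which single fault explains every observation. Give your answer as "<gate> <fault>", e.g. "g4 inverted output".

Fault-free values for test 1 (P=0, Q=0, R=0, S=1): g1=1, g2=0, g3=0, g4=0, g5=0, giving Y=0. Observed 1.
Test 1: faults giving observed 1 are {g1 stuck-at-0, g1 inverted output, g3 stuck-at-1, g3 inverted output, g5 stuck-at-1, g5 inverted output}.
Test 2 (P=1, Q=1, R=1, S=1): fault-free g1=0, g2=1, g3=0, g4=1, g5=0 → 0; observed 0. Eliminates g3 stuck-at-1, g3 inverted output, g5 stuck-at-1, g5 inverted output.
Test 3 (P=0, Q=0, R=1, S=0): fault-free g1=0, g2=0, g3=1, g4=1, g5=1 → 1; observed 0. Eliminates g1 stuck-at-0.
Only g1 inverted output is consistent with every test.

g1 inverted output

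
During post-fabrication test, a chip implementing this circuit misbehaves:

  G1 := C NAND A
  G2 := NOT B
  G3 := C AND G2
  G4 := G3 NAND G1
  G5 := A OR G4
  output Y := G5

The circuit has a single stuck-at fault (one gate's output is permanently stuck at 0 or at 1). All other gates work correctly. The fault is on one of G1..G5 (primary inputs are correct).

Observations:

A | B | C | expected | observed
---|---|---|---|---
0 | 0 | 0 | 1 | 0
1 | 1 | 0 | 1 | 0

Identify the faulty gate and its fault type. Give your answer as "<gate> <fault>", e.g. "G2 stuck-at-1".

G5 stuck-at-0

Fault-free values for test 1 (A=0, B=0, C=0): G1=1, G2=1, G3=0, G4=1, G5=1, giving Y=1. Observed 0.
Test 1: faults giving observed 0 are {G3 stuck-at-1, G4 stuck-at-0, G5 stuck-at-0}.
Test 2 (A=1, B=1, C=0): fault-free G1=1, G2=0, G3=0, G4=1, G5=1 → 1; observed 0. Eliminates G3 stuck-at-1, G4 stuck-at-0.
Only G5 stuck-at-0 is consistent with every test.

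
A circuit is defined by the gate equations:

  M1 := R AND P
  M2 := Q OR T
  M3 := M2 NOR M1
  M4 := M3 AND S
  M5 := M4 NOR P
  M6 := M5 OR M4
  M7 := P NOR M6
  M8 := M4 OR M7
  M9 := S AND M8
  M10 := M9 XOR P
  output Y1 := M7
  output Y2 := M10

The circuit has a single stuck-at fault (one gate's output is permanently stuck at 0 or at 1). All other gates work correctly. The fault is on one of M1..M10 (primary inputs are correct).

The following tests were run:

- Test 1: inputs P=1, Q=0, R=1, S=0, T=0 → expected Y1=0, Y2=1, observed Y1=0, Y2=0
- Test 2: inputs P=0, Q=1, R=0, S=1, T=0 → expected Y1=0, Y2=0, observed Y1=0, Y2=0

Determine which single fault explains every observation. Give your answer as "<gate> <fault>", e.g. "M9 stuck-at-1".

M10 stuck-at-0

Fault-free values for test 1 (P=1, Q=0, R=1, S=0, T=0): M1=1, M2=0, M3=0, M4=0, M5=0, M6=0, M7=0, M8=0, M9=0, M10=1, giving Y1=0, Y2=1. Observed Y1=0, Y2=0.
Test 1: faults giving observed Y1=0, Y2=0 are {M9 stuck-at-1, M10 stuck-at-0}.
Test 2 (P=0, Q=1, R=0, S=1, T=0): fault-free M1=0, M2=1, M3=0, M4=0, M5=1, M6=1, M7=0, M8=0, M9=0, M10=0 → Y1=0, Y2=0; observed Y1=0, Y2=0. Eliminates M9 stuck-at-1.
Only M10 stuck-at-0 is consistent with every test.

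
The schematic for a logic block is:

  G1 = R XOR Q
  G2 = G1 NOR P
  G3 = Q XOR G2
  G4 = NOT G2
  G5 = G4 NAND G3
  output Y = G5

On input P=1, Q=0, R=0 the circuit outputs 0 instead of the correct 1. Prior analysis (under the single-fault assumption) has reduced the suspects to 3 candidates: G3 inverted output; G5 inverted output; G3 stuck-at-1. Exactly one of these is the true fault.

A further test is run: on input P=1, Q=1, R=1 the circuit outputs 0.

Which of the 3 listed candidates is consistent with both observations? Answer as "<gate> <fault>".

G3 stuck-at-1

Evaluate each candidate on input P=1, Q=1, R=1:
  G3 inverted output: G1=0, G2=0, G3=0 [inverted output], G4=1, G5=1 → 1 — eliminated
  G5 inverted output: G1=0, G2=0, G3=1, G4=1, G5=1 [inverted output] → 1 — eliminated
  G3 stuck-at-1: G1=0, G2=0, G3=1 [stuck-at-1], G4=1, G5=0 → 0 — matches
Only G3 stuck-at-1 reproduces the observed 0.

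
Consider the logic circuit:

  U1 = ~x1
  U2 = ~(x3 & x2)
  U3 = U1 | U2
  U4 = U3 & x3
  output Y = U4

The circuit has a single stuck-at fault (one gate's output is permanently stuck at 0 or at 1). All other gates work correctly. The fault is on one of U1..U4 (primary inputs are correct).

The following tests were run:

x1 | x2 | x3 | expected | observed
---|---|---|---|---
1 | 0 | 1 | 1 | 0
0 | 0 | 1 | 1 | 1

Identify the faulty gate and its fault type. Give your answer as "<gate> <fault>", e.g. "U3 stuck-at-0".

U2 stuck-at-0

Fault-free values for test 1 (x1=1, x2=0, x3=1): U1=0, U2=1, U3=1, U4=1, giving Y=1. Observed 0.
Test 1: faults giving observed 0 are {U2 stuck-at-0, U3 stuck-at-0, U4 stuck-at-0}.
Test 2 (x1=0, x2=0, x3=1): fault-free U1=1, U2=1, U3=1, U4=1 → 1; observed 1. Eliminates U3 stuck-at-0, U4 stuck-at-0.
Only U2 stuck-at-0 is consistent with every test.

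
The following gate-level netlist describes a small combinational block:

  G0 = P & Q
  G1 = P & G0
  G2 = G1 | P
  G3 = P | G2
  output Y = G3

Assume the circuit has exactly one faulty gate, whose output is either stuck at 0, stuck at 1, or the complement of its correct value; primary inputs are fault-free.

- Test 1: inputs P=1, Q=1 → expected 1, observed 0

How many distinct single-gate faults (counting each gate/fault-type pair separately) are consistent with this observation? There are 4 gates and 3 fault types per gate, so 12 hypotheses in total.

2

Fault-free: G0=1, G1=1, G2=1, G3=1 → 1. Observed 0.
  G0 stuck-at-0: output 1 ✗
  G0 stuck-at-1: output 1 ✗
  G0 inverted output: output 1 ✗
  G1 stuck-at-0: output 1 ✗
  G1 stuck-at-1: output 1 ✗
  G1 inverted output: output 1 ✗
  G2 stuck-at-0: output 1 ✗
  G2 stuck-at-1: output 1 ✗
  G2 inverted output: output 1 ✗
  G3 stuck-at-0: output 0 ✓
  G3 stuck-at-1: output 1 ✗
  G3 inverted output: output 0 ✓
Consistent faults: {G3 stuck-at-0, G3 inverted output} — 2 in all.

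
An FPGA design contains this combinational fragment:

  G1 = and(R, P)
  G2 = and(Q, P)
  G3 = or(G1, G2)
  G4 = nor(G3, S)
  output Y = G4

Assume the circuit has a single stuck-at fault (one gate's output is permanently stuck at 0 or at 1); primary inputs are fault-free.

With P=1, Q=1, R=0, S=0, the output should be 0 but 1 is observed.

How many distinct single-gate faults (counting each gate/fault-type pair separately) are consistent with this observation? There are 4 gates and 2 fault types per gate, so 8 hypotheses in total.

Fault-free: G1=0, G2=1, G3=1, G4=0 → 0. Observed 1.
  G1 stuck-at-0: output 0 ✗
  G1 stuck-at-1: output 0 ✗
  G2 stuck-at-0: output 1 ✓
  G2 stuck-at-1: output 0 ✗
  G3 stuck-at-0: output 1 ✓
  G3 stuck-at-1: output 0 ✗
  G4 stuck-at-0: output 0 ✗
  G4 stuck-at-1: output 1 ✓
Consistent faults: {G2 stuck-at-0, G3 stuck-at-0, G4 stuck-at-1} — 3 in all.

3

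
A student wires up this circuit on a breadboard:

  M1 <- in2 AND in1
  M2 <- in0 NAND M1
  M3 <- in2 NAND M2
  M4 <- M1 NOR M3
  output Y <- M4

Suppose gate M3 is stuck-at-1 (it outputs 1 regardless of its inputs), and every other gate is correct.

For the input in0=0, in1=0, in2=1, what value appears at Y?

0

Propagate with M3 forced: M1=0, M2=1, M3=1 [stuck-at-1], M4=0.
So Y = 0. (Without the fault it would be 1.)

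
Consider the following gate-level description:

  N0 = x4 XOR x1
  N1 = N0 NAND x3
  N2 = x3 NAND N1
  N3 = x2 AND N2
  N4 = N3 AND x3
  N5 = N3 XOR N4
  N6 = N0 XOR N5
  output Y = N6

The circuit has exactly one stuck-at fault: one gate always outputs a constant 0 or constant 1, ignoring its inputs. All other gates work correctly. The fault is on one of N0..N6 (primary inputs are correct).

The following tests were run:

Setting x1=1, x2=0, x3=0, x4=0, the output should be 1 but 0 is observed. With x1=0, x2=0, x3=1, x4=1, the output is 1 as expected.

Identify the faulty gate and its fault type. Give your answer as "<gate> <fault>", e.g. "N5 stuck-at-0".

N3 stuck-at-1

Fault-free values for test 1 (x1=1, x2=0, x3=0, x4=0): N0=1, N1=1, N2=1, N3=0, N4=0, N5=0, N6=1, giving Y=1. Observed 0.
Test 1: faults giving observed 0 are {N0 stuck-at-0, N3 stuck-at-1, N4 stuck-at-1, N5 stuck-at-1, N6 stuck-at-0}.
Test 2 (x1=0, x2=0, x3=1, x4=1): fault-free N0=1, N1=0, N2=1, N3=0, N4=0, N5=0, N6=1 → 1; observed 1. Eliminates N0 stuck-at-0, N4 stuck-at-1, N5 stuck-at-1, N6 stuck-at-0.
Only N3 stuck-at-1 is consistent with every test.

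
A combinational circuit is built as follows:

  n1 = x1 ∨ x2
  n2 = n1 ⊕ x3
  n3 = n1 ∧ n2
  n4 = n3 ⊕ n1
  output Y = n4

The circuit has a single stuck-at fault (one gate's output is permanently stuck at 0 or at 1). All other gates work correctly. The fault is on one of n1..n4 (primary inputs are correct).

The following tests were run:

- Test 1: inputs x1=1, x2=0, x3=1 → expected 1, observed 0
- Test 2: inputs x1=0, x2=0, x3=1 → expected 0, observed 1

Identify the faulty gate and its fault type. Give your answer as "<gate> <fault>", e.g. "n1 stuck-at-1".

n3 stuck-at-1

Fault-free values for test 1 (x1=1, x2=0, x3=1): n1=1, n2=0, n3=0, n4=1, giving Y=1. Observed 0.
Test 1: faults giving observed 0 are {n1 stuck-at-0, n2 stuck-at-1, n3 stuck-at-1, n4 stuck-at-0}.
Test 2 (x1=0, x2=0, x3=1): fault-free n1=0, n2=1, n3=0, n4=0 → 0; observed 1. Eliminates n1 stuck-at-0, n2 stuck-at-1, n4 stuck-at-0.
Only n3 stuck-at-1 is consistent with every test.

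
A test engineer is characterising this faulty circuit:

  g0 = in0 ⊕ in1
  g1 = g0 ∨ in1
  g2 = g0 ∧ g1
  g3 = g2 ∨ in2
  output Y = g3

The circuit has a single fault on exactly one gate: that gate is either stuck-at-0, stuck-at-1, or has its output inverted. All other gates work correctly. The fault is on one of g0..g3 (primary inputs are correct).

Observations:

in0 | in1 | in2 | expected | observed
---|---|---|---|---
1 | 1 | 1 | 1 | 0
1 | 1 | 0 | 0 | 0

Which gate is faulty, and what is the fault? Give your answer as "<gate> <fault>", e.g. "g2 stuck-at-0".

Fault-free values for test 1 (in0=1, in1=1, in2=1): g0=0, g1=1, g2=0, g3=1, giving Y=1. Observed 0.
Test 1: faults giving observed 0 are {g3 stuck-at-0, g3 inverted output}.
Test 2 (in0=1, in1=1, in2=0): fault-free g0=0, g1=1, g2=0, g3=0 → 0; observed 0. Eliminates g3 inverted output.
Only g3 stuck-at-0 is consistent with every test.

g3 stuck-at-0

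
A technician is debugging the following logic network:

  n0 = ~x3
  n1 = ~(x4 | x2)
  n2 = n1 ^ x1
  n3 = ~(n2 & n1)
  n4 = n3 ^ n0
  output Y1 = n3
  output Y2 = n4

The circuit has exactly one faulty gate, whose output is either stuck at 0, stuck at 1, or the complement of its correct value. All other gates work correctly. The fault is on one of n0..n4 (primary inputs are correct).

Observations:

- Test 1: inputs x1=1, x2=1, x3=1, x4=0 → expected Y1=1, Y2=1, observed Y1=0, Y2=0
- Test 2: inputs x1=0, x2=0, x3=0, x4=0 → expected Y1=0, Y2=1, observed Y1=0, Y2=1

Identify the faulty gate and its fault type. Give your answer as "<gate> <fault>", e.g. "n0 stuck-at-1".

n3 stuck-at-0

Fault-free values for test 1 (x1=1, x2=1, x3=1, x4=0): n0=0, n1=0, n2=1, n3=1, n4=1, giving Y1=1, Y2=1. Observed Y1=0, Y2=0.
Test 1: faults giving observed Y1=0, Y2=0 are {n3 stuck-at-0, n3 inverted output}.
Test 2 (x1=0, x2=0, x3=0, x4=0): fault-free n0=1, n1=1, n2=1, n3=0, n4=1 → Y1=0, Y2=1; observed Y1=0, Y2=1. Eliminates n3 inverted output.
Only n3 stuck-at-0 is consistent with every test.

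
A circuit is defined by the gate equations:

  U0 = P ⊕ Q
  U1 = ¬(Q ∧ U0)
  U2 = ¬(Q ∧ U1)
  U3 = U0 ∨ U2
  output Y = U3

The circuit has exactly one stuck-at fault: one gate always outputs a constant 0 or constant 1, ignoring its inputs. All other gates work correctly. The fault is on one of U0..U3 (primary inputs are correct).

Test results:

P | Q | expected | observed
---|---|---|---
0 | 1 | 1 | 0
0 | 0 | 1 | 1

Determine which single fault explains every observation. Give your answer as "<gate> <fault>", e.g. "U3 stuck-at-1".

Fault-free values for test 1 (P=0, Q=1): U0=1, U1=0, U2=1, U3=1, giving Y=1. Observed 0.
Test 1: faults giving observed 0 are {U0 stuck-at-0, U3 stuck-at-0}.
Test 2 (P=0, Q=0): fault-free U0=0, U1=1, U2=1, U3=1 → 1; observed 1. Eliminates U3 stuck-at-0.
Only U0 stuck-at-0 is consistent with every test.

U0 stuck-at-0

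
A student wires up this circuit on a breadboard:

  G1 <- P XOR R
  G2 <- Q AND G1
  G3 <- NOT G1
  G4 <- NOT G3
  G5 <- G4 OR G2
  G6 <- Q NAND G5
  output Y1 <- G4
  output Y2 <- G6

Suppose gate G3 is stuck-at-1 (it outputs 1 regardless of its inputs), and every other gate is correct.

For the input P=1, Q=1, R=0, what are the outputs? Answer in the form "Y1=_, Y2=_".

Y1=0, Y2=0

Propagate with G3 forced: G1=1, G2=1, G3=1 [stuck-at-1], G4=0, G5=1, G6=0.
So the outputs are Y1=0, Y2=0. (Without the fault they would be Y1=1, Y2=0.)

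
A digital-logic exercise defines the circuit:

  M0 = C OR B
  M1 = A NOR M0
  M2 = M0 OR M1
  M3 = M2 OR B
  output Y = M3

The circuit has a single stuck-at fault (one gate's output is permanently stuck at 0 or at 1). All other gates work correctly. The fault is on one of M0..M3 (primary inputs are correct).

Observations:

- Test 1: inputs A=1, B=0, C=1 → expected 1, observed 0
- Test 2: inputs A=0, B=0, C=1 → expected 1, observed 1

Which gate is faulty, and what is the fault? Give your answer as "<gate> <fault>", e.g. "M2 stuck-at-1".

Fault-free values for test 1 (A=1, B=0, C=1): M0=1, M1=0, M2=1, M3=1, giving Y=1. Observed 0.
Test 1: faults giving observed 0 are {M0 stuck-at-0, M2 stuck-at-0, M3 stuck-at-0}.
Test 2 (A=0, B=0, C=1): fault-free M0=1, M1=0, M2=1, M3=1 → 1; observed 1. Eliminates M2 stuck-at-0, M3 stuck-at-0.
Only M0 stuck-at-0 is consistent with every test.

M0 stuck-at-0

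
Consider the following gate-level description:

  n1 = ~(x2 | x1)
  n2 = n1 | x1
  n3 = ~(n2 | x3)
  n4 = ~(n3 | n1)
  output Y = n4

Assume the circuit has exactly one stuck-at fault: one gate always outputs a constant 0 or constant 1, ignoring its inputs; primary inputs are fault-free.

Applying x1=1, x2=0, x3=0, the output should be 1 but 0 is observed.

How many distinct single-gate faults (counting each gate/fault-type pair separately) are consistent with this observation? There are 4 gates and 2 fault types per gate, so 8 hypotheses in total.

4

Fault-free: n1=0, n2=1, n3=0, n4=1 → 1. Observed 0.
  n1 stuck-at-0: output 1 ✗
  n1 stuck-at-1: output 0 ✓
  n2 stuck-at-0: output 0 ✓
  n2 stuck-at-1: output 1 ✗
  n3 stuck-at-0: output 1 ✗
  n3 stuck-at-1: output 0 ✓
  n4 stuck-at-0: output 0 ✓
  n4 stuck-at-1: output 1 ✗
Consistent faults: {n1 stuck-at-1, n2 stuck-at-0, n3 stuck-at-1, n4 stuck-at-0} — 4 in all.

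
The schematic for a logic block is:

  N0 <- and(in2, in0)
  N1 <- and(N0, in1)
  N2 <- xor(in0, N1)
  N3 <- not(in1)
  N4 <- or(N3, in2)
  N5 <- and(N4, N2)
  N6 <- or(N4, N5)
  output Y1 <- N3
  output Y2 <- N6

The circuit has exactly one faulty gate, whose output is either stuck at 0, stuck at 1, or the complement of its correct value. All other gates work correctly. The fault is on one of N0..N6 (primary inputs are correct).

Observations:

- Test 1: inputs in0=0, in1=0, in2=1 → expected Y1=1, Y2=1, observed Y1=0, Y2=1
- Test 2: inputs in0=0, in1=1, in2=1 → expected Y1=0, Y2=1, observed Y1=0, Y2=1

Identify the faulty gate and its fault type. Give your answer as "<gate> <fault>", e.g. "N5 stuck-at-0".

Fault-free values for test 1 (in0=0, in1=0, in2=1): N0=0, N1=0, N2=0, N3=1, N4=1, N5=0, N6=1, giving Y1=1, Y2=1. Observed Y1=0, Y2=1.
Test 1: faults giving observed Y1=0, Y2=1 are {N3 stuck-at-0, N3 inverted output}.
Test 2 (in0=0, in1=1, in2=1): fault-free N0=0, N1=0, N2=0, N3=0, N4=1, N5=0, N6=1 → Y1=0, Y2=1; observed Y1=0, Y2=1. Eliminates N3 inverted output.
Only N3 stuck-at-0 is consistent with every test.

N3 stuck-at-0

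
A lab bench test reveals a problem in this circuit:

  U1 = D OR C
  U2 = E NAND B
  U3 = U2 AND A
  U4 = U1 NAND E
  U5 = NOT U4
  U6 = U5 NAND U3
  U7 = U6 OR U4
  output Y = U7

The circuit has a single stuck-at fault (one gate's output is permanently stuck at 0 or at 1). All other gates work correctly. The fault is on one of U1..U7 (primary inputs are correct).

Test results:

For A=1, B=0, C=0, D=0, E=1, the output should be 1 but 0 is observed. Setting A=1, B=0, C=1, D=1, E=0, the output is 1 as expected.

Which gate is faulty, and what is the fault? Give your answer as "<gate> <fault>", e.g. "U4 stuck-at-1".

Fault-free values for test 1 (A=1, B=0, C=0, D=0, E=1): U1=0, U2=1, U3=1, U4=1, U5=0, U6=1, U7=1, giving Y=1. Observed 0.
Test 1: faults giving observed 0 are {U1 stuck-at-1, U4 stuck-at-0, U7 stuck-at-0}.
Test 2 (A=1, B=0, C=1, D=1, E=0): fault-free U1=1, U2=1, U3=1, U4=1, U5=0, U6=1, U7=1 → 1; observed 1. Eliminates U4 stuck-at-0, U7 stuck-at-0.
Only U1 stuck-at-1 is consistent with every test.

U1 stuck-at-1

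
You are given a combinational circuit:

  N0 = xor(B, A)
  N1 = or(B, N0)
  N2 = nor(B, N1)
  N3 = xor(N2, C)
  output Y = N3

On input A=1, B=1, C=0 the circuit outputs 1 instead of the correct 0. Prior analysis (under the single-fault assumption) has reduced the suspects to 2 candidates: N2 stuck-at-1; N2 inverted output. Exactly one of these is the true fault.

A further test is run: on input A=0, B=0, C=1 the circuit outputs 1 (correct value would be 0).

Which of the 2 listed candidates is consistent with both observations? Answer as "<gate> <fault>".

N2 inverted output

Evaluate each candidate on input A=0, B=0, C=1:
  N2 stuck-at-1: N0=0, N1=0, N2=1 [stuck-at-1], N3=0 → 0 — eliminated
  N2 inverted output: N0=0, N1=0, N2=0 [inverted output], N3=1 → 1 — matches
Only N2 inverted output reproduces the observed 1.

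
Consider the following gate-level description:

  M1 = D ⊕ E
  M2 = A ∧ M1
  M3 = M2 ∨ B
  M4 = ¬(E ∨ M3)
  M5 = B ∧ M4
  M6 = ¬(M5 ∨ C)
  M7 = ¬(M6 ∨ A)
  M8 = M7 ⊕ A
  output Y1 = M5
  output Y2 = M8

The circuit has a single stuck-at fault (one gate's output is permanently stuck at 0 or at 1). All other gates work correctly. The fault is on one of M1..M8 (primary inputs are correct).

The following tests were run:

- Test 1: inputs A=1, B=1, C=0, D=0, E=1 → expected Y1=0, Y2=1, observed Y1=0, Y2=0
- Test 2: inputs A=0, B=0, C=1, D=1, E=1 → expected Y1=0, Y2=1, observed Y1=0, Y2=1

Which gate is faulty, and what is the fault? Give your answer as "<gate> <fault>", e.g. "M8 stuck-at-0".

M7 stuck-at-1

Fault-free values for test 1 (A=1, B=1, C=0, D=0, E=1): M1=1, M2=1, M3=1, M4=0, M5=0, M6=1, M7=0, M8=1, giving Y1=0, Y2=1. Observed Y1=0, Y2=0.
Test 1: faults giving observed Y1=0, Y2=0 are {M7 stuck-at-1, M8 stuck-at-0}.
Test 2 (A=0, B=0, C=1, D=1, E=1): fault-free M1=0, M2=0, M3=0, M4=0, M5=0, M6=0, M7=1, M8=1 → Y1=0, Y2=1; observed Y1=0, Y2=1. Eliminates M8 stuck-at-0.
Only M7 stuck-at-1 is consistent with every test.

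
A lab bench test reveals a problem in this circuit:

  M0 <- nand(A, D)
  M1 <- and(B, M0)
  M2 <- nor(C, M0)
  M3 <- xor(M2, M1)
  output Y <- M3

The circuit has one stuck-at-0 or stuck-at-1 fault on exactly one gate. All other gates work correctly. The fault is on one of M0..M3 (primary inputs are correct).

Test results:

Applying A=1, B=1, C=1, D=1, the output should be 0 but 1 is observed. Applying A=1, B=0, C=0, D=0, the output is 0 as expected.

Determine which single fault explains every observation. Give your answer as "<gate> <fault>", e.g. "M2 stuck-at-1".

Fault-free values for test 1 (A=1, B=1, C=1, D=1): M0=0, M1=0, M2=0, M3=0, giving Y=0. Observed 1.
Test 1: faults giving observed 1 are {M0 stuck-at-1, M1 stuck-at-1, M2 stuck-at-1, M3 stuck-at-1}.
Test 2 (A=1, B=0, C=0, D=0): fault-free M0=1, M1=0, M2=0, M3=0 → 0; observed 0. Eliminates M1 stuck-at-1, M2 stuck-at-1, M3 stuck-at-1.
Only M0 stuck-at-1 is consistent with every test.

M0 stuck-at-1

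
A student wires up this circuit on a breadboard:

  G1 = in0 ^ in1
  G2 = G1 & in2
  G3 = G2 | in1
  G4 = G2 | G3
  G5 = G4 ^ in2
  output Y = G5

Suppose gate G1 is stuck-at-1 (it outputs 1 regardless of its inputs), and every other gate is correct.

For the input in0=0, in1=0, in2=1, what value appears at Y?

Propagate with G1 forced: G1=1 [stuck-at-1], G2=1, G3=1, G4=1, G5=0.
So Y = 0. (Without the fault it would be 1.)

0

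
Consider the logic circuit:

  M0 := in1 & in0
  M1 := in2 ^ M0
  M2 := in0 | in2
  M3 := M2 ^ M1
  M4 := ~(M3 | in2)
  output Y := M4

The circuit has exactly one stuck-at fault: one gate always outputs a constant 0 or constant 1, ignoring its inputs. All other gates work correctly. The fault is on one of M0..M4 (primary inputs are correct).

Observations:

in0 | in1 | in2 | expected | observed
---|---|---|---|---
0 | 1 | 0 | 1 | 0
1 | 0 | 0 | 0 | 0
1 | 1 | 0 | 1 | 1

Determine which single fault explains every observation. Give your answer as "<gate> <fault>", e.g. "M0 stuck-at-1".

Fault-free values for test 1 (in0=0, in1=1, in2=0): M0=0, M1=0, M2=0, M3=0, M4=1, giving Y=1. Observed 0.
Test 1: faults giving observed 0 are {M0 stuck-at-1, M1 stuck-at-1, M2 stuck-at-1, M3 stuck-at-1, M4 stuck-at-0}.
Test 2 (in0=1, in1=0, in2=0): fault-free M0=0, M1=0, M2=1, M3=1, M4=0 → 0; observed 0. Eliminates M0 stuck-at-1, M1 stuck-at-1.
Test 3 (in0=1, in1=1, in2=0): fault-free M0=1, M1=1, M2=1, M3=0, M4=1 → 1; observed 1. Eliminates M3 stuck-at-1, M4 stuck-at-0.
Only M2 stuck-at-1 is consistent with every test.

M2 stuck-at-1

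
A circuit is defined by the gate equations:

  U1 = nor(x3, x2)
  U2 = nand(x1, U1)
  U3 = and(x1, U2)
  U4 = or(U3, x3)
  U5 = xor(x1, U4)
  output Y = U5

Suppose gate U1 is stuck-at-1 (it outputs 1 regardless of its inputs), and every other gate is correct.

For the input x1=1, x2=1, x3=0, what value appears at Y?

1

Propagate with U1 forced: U1=1 [stuck-at-1], U2=0, U3=0, U4=0, U5=1.
So Y = 1. (Without the fault it would be 0.)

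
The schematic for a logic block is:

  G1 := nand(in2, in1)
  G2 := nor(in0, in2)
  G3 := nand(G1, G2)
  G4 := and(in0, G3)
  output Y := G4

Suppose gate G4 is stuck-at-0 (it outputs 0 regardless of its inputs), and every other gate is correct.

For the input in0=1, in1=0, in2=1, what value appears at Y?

0

Propagate with G4 forced: G1=1, G2=0, G3=1, G4=0 [stuck-at-0].
So Y = 0. (Without the fault it would be 1.)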